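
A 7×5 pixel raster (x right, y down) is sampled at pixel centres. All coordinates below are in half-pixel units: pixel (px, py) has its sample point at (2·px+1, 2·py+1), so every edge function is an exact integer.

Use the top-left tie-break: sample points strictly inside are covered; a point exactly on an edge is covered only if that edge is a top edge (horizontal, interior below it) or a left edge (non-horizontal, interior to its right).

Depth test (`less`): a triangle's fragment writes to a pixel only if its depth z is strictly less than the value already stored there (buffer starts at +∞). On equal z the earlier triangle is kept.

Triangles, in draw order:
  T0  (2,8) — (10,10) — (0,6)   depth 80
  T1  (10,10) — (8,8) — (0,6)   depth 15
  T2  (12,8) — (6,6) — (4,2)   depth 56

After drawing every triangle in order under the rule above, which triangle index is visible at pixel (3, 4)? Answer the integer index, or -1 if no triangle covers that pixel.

T0:
  2·area = 12  (B↔C swapped to make it positive)
  edge (2, 8)→(0, 6): d=(-2,-2) top-left  bias=+0
  edge (0, 6)→(10, 10): d=(10,4) right/bottom  bias=-1
  edge (10, 10)→(2, 8): d=(-8,-2) top-left  bias=+0
    (0,3)@(1, 7): e=[0,6,6] → #  [on edge]
    (1,3)@(3, 7): e=[4,-2,10] → ·
    (0,4)@(1, 9): e=[-4,26,-10] → ·
    (1,4)@(3, 9): e=[0,18,-6] → ·  [on edge]
    (3,4)@(7, 9): e=[8,2,2] → #
    (4,4)@(9, 9): e=[12,-6,6] → ·
  covered (2 px):
    · · · · · · ·
    · · · · · · ·
    · · · · · · ·
    # · · · · · ·
    · · · # · · ·
T1:
  2·area = 12  (B↔C swapped to make it positive)
  edge (10, 10)→(0, 6): d=(-10,-4) top-left  bias=+0
  edge (0, 6)→(8, 8): d=(8,2) right/bottom  bias=-1
  edge (8, 8)→(10, 10): d=(2,2) right/bottom  bias=-1
    (0,0)@(1, 1): e=[54,-42,0] → ·  [on edge]
    (1,1)@(3, 3): e=[42,-30,0] → ·  [on edge]
    (2,2)@(5, 5): e=[30,-18,0] → ·  [on edge]
    (1,3)@(3, 7): e=[2,2,8] → #
    (2,3)@(5, 7): e=[10,-2,4] → ·
    (3,3)@(7, 7): e=[18,-6,0] → ·  [on edge]
    (1,4)@(3, 9): e=[-18,18,12] → ·
    (4,4)@(9, 9): e=[6,6,0] → ·  [on edge]
  covered (1 px):
    · · · · · · ·
    · · · · · · ·
    · · · · · · ·
    · # · · · · ·
    · · · · · · ·
T2:
  2·area = 20
  edge (12, 8)→(6, 6): d=(-6,-2) top-left  bias=+0
  edge (6, 6)→(4, 2): d=(-2,-4) top-left  bias=+0
  edge (4, 2)→(12, 8): d=(8,6) right/bottom  bias=-1
    (2,1)@(5, 3): e=[16,2,2] → #
    (3,1)@(7, 3): e=[20,10,-10] → ·
    (1,2)@(3, 5): e=[0,-10,30] → ·  [on edge]
    (2,2)@(5, 5): e=[4,-2,18] → ·
    (3,2)@(7, 5): e=[8,6,6] → #
    (4,2)@(9, 5): e=[12,14,-6] → ·
    (3,3)@(7, 7): e=[-4,2,22] → ·
    (4,3)@(9, 7): e=[0,10,10] → #  [on edge]
    (5,3)@(11, 7): e=[4,18,-2] → ·
    (4,4)@(9, 9): e=[-12,6,26] → ·
  covered (3 px):
    · · · · · · ·
    · · # · · · ·
    · · · # · · ·
    · · · · # · ·
    · · · · · · ·

Z-buffer (winner per pixel, '.' = empty):
  . . . . . . .
  . . 2 . . . .
  . . . 2 . . .
  0 1 . . 2 . .
  . . . 0 . . .

Final: 0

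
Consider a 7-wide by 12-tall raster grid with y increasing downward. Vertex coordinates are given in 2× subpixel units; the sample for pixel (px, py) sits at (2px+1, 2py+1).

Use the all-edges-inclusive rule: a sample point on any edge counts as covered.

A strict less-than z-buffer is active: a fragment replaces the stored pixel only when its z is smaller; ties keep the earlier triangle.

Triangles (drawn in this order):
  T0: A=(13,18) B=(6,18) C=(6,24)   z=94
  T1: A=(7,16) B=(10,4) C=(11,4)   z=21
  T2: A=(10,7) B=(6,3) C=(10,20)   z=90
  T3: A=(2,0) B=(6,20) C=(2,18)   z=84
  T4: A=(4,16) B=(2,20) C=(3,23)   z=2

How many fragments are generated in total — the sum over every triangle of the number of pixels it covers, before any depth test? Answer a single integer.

T0:
  2·area = 42  (B↔C swapped to make it positive)
  edge (13, 18)→(6, 24): d=(-7,6) inclusive
  edge (6, 24)→(6, 18): d=(0,-6) inclusive
  edge (6, 18)→(13, 18): d=(7,0) inclusive
    (3,9)@(7, 19): e=[29,6,7] → #
    (4,9)@(9, 19): e=[17,18,7] → #
    (5,9)@(11, 19): e=[5,30,7] → #
    (6,9)@(13, 19): e=[-7,42,7] → ·
    (3,10)@(7, 21): e=[15,6,21] → #
    (5,10)@(11, 21): e=[-9,30,21] → ·
    (3,11)@(7, 23): e=[1,6,35] → #
    (4,11)@(9, 23): e=[-11,18,35] → ·
  covered (6 px):
    · · · · · · ·
    · · · · · · ·
    · · · · · · ·
    · · · · · · ·
    · · · · · · ·
    · · · · · · ·
    · · · · · · ·
    · · · · · · ·
    · · · · · · ·
    · · · # # # ·
    · · · # # · ·
    · · · # · · ·
T1:
  2·area = 12
  edge (7, 16)→(10, 4): d=(3,-12) inclusive
  edge (10, 4)→(11, 4): d=(1,0) inclusive
  edge (11, 4)→(7, 16): d=(-4,12) inclusive
    (4,4)@(9, 9): e=[3,5,4] → #
    (5,4)@(11, 9): e=[27,5,-20] → ·
    (4,5)@(9, 11): e=[9,7,-4] → ·
  covered (1 px):
    · · · · · · ·
    · · · · · · ·
    · · · · · · ·
    · · · · · · ·
    · · · · # · ·
    · · · · · · ·
    · · · · · · ·
    · · · · · · ·
    · · · · · · ·
    · · · · · · ·
    · · · · · · ·
    · · · · · · ·
T2:
  2·area = 52  (B↔C swapped to make it positive)
  edge (10, 7)→(10, 20): d=(0,13) inclusive
  edge (10, 20)→(6, 3): d=(-4,-17) inclusive
  edge (6, 3)→(10, 7): d=(4,4) inclusive
    (3,2)@(7, 5): e=[39,9,4] → #
    (4,2)@(9, 5): e=[13,43,-4] → ·
    (3,3)@(7, 7): e=[39,1,12] → #
    (4,3)@(9, 7): e=[13,35,4] → #
    (5,3)@(11, 7): e=[-13,69,-4] → ·
    (3,4)@(7, 9): e=[39,-7,20] → ·
    (4,4)@(9, 9): e=[13,27,12] → #
    (5,4)@(11, 9): e=[-13,61,4] → ·
    (4,5)@(9, 11): e=[13,19,20] → #
    (5,5)@(11, 11): e=[-13,53,12] → ·
    (4,6)@(9, 13): e=[13,11,28] → #
    (5,6)@(11, 13): e=[-13,45,20] → ·
  covered (7 px):
    · · · · · · ·
    · · · · · · ·
    · · · # · · ·
    · · · # # · ·
    · · · · # · ·
    · · · · # · ·
    · · · · # · ·
    · · · · # · ·
    · · · · · · ·
    · · · · · · ·
    · · · · · · ·
    · · · · · · ·
T3:
  2·area = 72
  edge (2, 0)→(6, 20): d=(4,20) inclusive
  edge (6, 20)→(2, 18): d=(-4,-2) inclusive
  edge (2, 18)→(2, 0): d=(0,-18) inclusive
    (1,2)@(3, 5): e=[0,54,18] → #  [on edge]
    (2,2)@(5, 5): e=[-40,58,54] → ·
    (1,3)@(3, 7): e=[8,46,18] → #
    (2,3)@(5, 7): e=[-32,50,54] → ·
    (1,4)@(3, 9): e=[16,38,18] → #
    (2,4)@(5, 9): e=[-24,42,54] → ·
    (1,5)@(3, 11): e=[24,30,18] → #
    (2,5)@(5, 11): e=[-16,34,54] → ·
    (1,6)@(3, 13): e=[32,22,18] → #
    (2,6)@(5, 13): e=[-8,26,54] → ·
    (1,7)@(3, 15): e=[40,14,18] → #
    (2,7)@(5, 15): e=[0,18,54] → #  [on edge]
  covered (10 px):
    · · · · · · ·
    · · · · · · ·
    · # · · · · ·
    · # · · · · ·
    · # · · · · ·
    · # · · · · ·
    · # · · · · ·
    · # # · · · ·
    · # # · · · ·
    · · # · · · ·
    · · · · · · ·
    · · · · · · ·
T4:
  2·area = 10  (B↔C swapped to make it positive)
  edge (4, 16)→(3, 23): d=(-1,7) inclusive
  edge (3, 23)→(2, 20): d=(-1,-3) inclusive
  edge (2, 20)→(4, 16): d=(2,-4) inclusive
    (2,4)@(5, 9): e=[0,20,-10] → ·  [on edge]
    (0,8)@(1, 17): e=[20,0,-10] → ·  [on edge]
    (1,9)@(3, 19): e=[4,4,2] → #
    (2,9)@(5, 19): e=[-10,10,10] → ·
    (1,10)@(3, 21): e=[2,2,6] → #
    (2,10)@(5, 21): e=[-12,8,14] → ·
    (1,11)@(3, 23): e=[0,0,10] → #  [on edge]
    (2,11)@(5, 23): e=[-14,6,18] → ·
  covered (3 px):
    · · · · · · ·
    · · · · · · ·
    · · · · · · ·
    · · · · · · ·
    · · · · · · ·
    · · · · · · ·
    · · · · · · ·
    · · · · · · ·
    · · · · · · ·
    · # · · · · ·
    · # · · · · ·
    · # · · · · ·

Answer: 27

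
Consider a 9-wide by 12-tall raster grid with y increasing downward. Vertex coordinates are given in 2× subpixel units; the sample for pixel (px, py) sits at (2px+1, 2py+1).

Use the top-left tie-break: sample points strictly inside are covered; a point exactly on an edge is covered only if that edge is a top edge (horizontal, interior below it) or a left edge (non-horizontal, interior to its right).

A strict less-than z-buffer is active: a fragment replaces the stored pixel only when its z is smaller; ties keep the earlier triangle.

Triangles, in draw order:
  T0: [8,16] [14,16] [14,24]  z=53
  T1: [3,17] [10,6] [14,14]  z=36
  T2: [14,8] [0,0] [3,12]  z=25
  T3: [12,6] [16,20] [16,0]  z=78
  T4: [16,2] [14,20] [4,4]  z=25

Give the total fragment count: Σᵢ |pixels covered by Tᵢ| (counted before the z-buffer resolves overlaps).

T0:
  2·area = 48
  edge (8, 16)→(14, 16): d=(6,0) top-left  bias=+0
  edge (14, 16)→(14, 24): d=(0,8) right/bottom  bias=-1
  edge (14, 24)→(8, 16): d=(-6,-8) top-left  bias=+0
    (4,8)@(9, 17): e=[6,40,2] → X
    (5,8)@(11, 17): e=[6,24,18] → X
    (6,8)@(13, 17): e=[6,8,34] → X
    (7,8)@(15, 17): e=[6,-8,50] → .
    (4,9)@(9, 19): e=[18,40,-10] → .
    (5,9)@(11, 19): e=[18,24,6] → X
    (7,9)@(15, 19): e=[18,-8,38] → .
    (5,10)@(11, 21): e=[30,24,-6] → .
    (6,10)@(13, 21): e=[30,8,10] → X
    (7,10)@(15, 21): e=[30,-8,26] → .
    (6,11)@(13, 23): e=[42,8,-2] → .
  covered (6 px):
    . . . . . . . . .
    . . . . . . . . .
    . . . . . . . . .
    . . . . . . . . .
    . . . . . . . . .
    . . . . . . . . .
    . . . . . . . . .
    . . . . . . . . .
    . . . . X X X . .
    . . . . . X X . .
    . . . . . . X . .
    . . . . . . . . .
T1:
  2·area = 100
  edge (3, 17)→(10, 6): d=(7,-11) top-left  bias=+0
  edge (10, 6)→(14, 14): d=(4,8) right/bottom  bias=-1
  edge (14, 14)→(3, 17): d=(-11,3) right/bottom  bias=-1
    (4,4)@(9, 9): e=[10,20,70] → X
    (5,4)@(11, 9): e=[32,4,64] → X
    (6,4)@(13, 9): e=[54,-12,58] → .
    (3,5)@(7, 11): e=[2,44,54] → X
    (6,5)@(13, 11): e=[68,-4,36] → .
    (3,6)@(7, 13): e=[16,52,32] → X
    (6,6)@(13, 13): e=[82,4,14] → X
    (7,6)@(15, 13): e=[104,-12,8] → .
    (2,7)@(5, 15): e=[8,76,16] → X
    (5,7)@(11, 15): e=[74,28,-2] → .
    (6,7)@(13, 15): e=[96,12,-8] → .
    (1,8)@(3, 17): e=[0,100,0] → .  [on edge]
  covered (12 px):
    . . . . . . . . .
    . . . . . . . . .
    . . . . . . . . .
    . . . . . . . . .
    . . . . X X . . .
    . . . X X X . . .
    . . . X X X X . .
    . . X X X . . . .
    . . . . . . . . .
    . . . . . . . . .
    . . . . . . . . .
    . . . . . . . . .
T2:
  2·area = 144  (B↔C swapped to make it positive)
  edge (14, 8)→(3, 12): d=(-11,4) right/bottom  bias=-1
  edge (3, 12)→(0, 0): d=(-3,-12) top-left  bias=+0
  edge (0, 0)→(14, 8): d=(14,8) right/bottom  bias=-1
    (0,0)@(1, 1): e=[129,9,6] → X
    (1,0)@(3, 1): e=[121,33,-10] → .
    (0,1)@(1, 3): e=[107,3,34] → X
    (1,1)@(3, 3): e=[99,27,18] → X
    (2,1)@(5, 3): e=[91,51,2] → X
    (3,1)@(7, 3): e=[83,75,-14] → .
    (0,2)@(1, 5): e=[85,-3,62] → .
    (1,2)@(3, 5): e=[77,21,46] → X
    (3,2)@(7, 5): e=[61,69,14] → X
    (4,2)@(9, 5): e=[53,93,-2] → .
    (1,3)@(3, 7): e=[55,15,74] → X
    (4,3)@(9, 7): e=[31,87,26] → X
  covered (19 px):
    X . . . . . . . .
    X X X . . . . . .
    . X X X . . . . .
    . X X X X X . . .
    . X X X X X . . .
    . X X . . . . . .
    . . . . . . . . .
    . . . . . . . . .
    . . . . . . . . .
    . . . . . . . . .
    . . . . . . . . .
    . . . . . . . . .
T3:
  2·area = 80  (B↔C swapped to make it positive)
  edge (12, 6)→(16, 0): d=(4,-6) top-left  bias=+0
  edge (16, 0)→(16, 20): d=(0,20) right/bottom  bias=-1
  edge (16, 20)→(12, 6): d=(-4,-14) top-left  bias=+0
    (7,1)@(15, 3): e=[6,20,54] → X
    (8,1)@(17, 3): e=[18,-20,82] → .
    (6,2)@(13, 5): e=[2,60,18] → X
    (8,2)@(17, 5): e=[26,-20,74] → .
    (6,3)@(13, 7): e=[10,60,10] → X
    (8,3)@(17, 7): e=[34,-20,66] → .
    (6,4)@(13, 9): e=[18,60,2] → X
    (8,4)@(17, 9): e=[42,-20,58] → .
    (6,5)@(13, 11): e=[26,60,-6] → .
    (7,5)@(15, 11): e=[38,20,22] → X
    (8,5)@(17, 11): e=[50,-20,50] → .
    (7,6)@(15, 13): e=[46,20,14] → X
  covered (10 px):
    . . . . . . . . .
    . . . . . . . X .
    . . . . . . X X .
    . . . . . . X X .
    . . . . . . X X .
    . . . . . . . X .
    . . . . . . . X .
    . . . . . . . X .
    . . . . . . . . .
    . . . . . . . . .
    . . . . . . . . .
    . . . . . . . . .
T4:
  2·area = 212
  edge (16, 2)→(14, 20): d=(-2,18) right/bottom  bias=-1
  edge (14, 20)→(4, 4): d=(-10,-16) top-left  bias=+0
  edge (4, 4)→(16, 2): d=(12,-2) top-left  bias=+0
    (5,1)@(11, 3): e=[88,122,2] → X
    (6,1)@(13, 3): e=[52,154,6] → X
    (7,1)@(15, 3): e=[16,186,10] → X
    (8,1)@(17, 3): e=[-20,218,14] → .
    (2,2)@(5, 5): e=[192,6,14] → X
    (3,2)@(7, 5): e=[156,38,18] → X
    (4,2)@(9, 5): e=[120,70,22] → X
    (8,2)@(17, 5): e=[-24,198,38] → .
    (2,3)@(5, 7): e=[188,-14,38] → .
    (3,3)@(7, 7): e=[152,18,42] → X
    (8,3)@(17, 7): e=[-28,178,62] → .
    (3,4)@(7, 9): e=[148,-2,66] → .
    (7,5)@(15, 11): e=[0,106,106] → .  [on edge]
  covered (26 px):
    . . . . . . . . .
    . . . . . X X X .
    . . X X X X X X .
    . . . X X X X X .
    . . . . X X X X .
    . . . . X X X . .
    . . . . . X X . .
    . . . . . X X . .
    . . . . . . X . .
    . . . . . . . . .
    . . . . . . . . .
    . . . . . . . . .

Final: 73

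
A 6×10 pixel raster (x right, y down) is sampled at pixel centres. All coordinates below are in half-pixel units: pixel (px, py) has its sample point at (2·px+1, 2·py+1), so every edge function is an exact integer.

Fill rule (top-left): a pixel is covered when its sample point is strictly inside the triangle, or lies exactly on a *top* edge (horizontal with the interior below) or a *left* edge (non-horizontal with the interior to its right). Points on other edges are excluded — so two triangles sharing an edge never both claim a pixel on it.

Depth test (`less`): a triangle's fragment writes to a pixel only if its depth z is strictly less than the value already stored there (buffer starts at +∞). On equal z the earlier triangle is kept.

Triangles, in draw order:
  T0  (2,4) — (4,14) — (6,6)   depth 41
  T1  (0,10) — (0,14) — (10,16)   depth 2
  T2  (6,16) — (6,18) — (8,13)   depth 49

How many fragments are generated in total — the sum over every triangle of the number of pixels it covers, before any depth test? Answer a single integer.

T0:
  2·area = 36  (B↔C swapped to make it positive)
  edge (2, 4)→(6, 6): d=(4,2) right/bottom  bias=-1
  edge (6, 6)→(4, 14): d=(-2,8) right/bottom  bias=-1
  edge (4, 14)→(2, 4): d=(-2,-10) top-left  bias=+0
    (1,2)@(3, 5): e=[2,26,8] → X
    (2,2)@(5, 5): e=[-2,10,28] → .
    (1,3)@(3, 7): e=[10,22,4] → X
    (2,3)@(5, 7): e=[6,6,24] → X
    (3,3)@(7, 7): e=[2,-10,44] → .
    (1,4)@(3, 9): e=[18,18,0] → X  [on edge]
    (3,4)@(7, 9): e=[10,-14,40] → .
    (1,5)@(3, 11): e=[26,14,-4] → .
    (2,5)@(5, 11): e=[22,-2,16] → .
    (2,9)@(5, 19): e=[54,-18,0] → .  [on edge]
  covered (5 px):
    . . . . . .
    . . . . . .
    . X . . . .
    . X X . . .
    . X X . . .
    . . . . . .
    . . . . . .
    . . . . . .
    . . . . . .
    . . . . . .
T1:
  2·area = 40  (B↔C swapped to make it positive)
  edge (0, 10)→(10, 16): d=(10,6) right/bottom  bias=-1
  edge (10, 16)→(0, 14): d=(-10,-2) top-left  bias=+0
  edge (0, 14)→(0, 10): d=(0,-4) top-left  bias=+0
    (0,5)@(1, 11): e=[4,32,4] → X
    (1,5)@(3, 11): e=[-8,36,12] → .
    (0,6)@(1, 13): e=[24,12,4] → X
    (1,6)@(3, 13): e=[12,16,12] → X
    (2,6)@(5, 13): e=[0,20,20] → .  [on edge]
    (0,7)@(1, 15): e=[44,-8,4] → .
    (1,7)@(3, 15): e=[32,-4,12] → .
    (2,7)@(5, 15): e=[20,0,20] → X  [on edge]
    (3,7)@(7, 15): e=[8,4,28] → X
    (4,7)@(9, 15): e=[-4,8,36] → .
    (2,8)@(5, 17): e=[40,-20,20] → .
    (3,8)@(7, 17): e=[28,-16,28] → .
  covered (5 px):
    . . . . . .
    . . . . . .
    . . . . . .
    . . . . . .
    . . . . . .
    X . . . . .
    X X . . . .
    . . X X . .
    . . . . . .
    . . . . . .
T2:
  2·area = 4  (B↔C swapped to make it positive)
  edge (6, 16)→(8, 13): d=(2,-3) top-left  bias=+0
  edge (8, 13)→(6, 18): d=(-2,5) right/bottom  bias=-1
  edge (6, 18)→(6, 16): d=(0,-2) top-left  bias=+0
    (3,7)@(7, 15): e=[1,1,2] → X
    (4,7)@(9, 15): e=[7,-9,6] → .
    (3,8)@(7, 17): e=[5,-3,2] → .
  covered (1 px):
    . . . . . .
    . . . . . .
    . . . . . .
    . . . . . .
    . . . . . .
    . . . . . .
    . . . . . .
    . . . X . .
    . . . . . .
    . . . . . .

Final: 11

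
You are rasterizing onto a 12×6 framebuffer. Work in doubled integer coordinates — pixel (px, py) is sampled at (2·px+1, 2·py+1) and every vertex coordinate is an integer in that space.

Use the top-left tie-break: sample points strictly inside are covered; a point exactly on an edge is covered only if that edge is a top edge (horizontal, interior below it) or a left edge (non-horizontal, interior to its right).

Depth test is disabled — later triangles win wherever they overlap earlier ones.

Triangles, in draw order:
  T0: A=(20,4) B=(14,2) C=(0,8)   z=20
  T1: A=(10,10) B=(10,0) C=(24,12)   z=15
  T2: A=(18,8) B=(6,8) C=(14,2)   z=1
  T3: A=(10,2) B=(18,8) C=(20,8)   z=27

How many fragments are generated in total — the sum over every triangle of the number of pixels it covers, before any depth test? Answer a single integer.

T0:
  2·area = 64  (B↔C swapped to make it positive)
  edge (20, 4)→(0, 8): d=(-20,4) right/bottom  bias=-1
  edge (0, 8)→(14, 2): d=(14,-6) top-left  bias=+0
  edge (14, 2)→(20, 4): d=(6,2) right/bottom  bias=-1
    (5,0)@(11, 1): e=[96,-32,0] → ·  [on edge]
    (6,1)@(13, 3): e=[48,8,8] → █
    (7,1)@(15, 3): e=[40,20,4] → █
    (8,1)@(17, 3): e=[32,32,0] → ·  [on edge]
    (3,2)@(7, 5): e=[32,0,32] → █  [on edge]
    (4,2)@(9, 5): e=[24,12,28] → █
    (5,2)@(11, 5): e=[16,24,24] → █
    (7,2)@(15, 5): e=[0,48,16] → ·  [on edge]
    (11,2)@(23, 5): e=[-32,96,0] → ·  [on edge]
    (1,3)@(3, 7): e=[8,4,52] → █
    (2,3)@(5, 7): e=[0,16,48] → ·  [on edge]
    (3,3)@(7, 7): e=[-8,28,44] → ·
  covered (7 px):
    · · · · · · · · · · · ·
    · · · · · · █ █ · · · ·
    · · · █ █ █ █ · · · · ·
    · █ · · · · · · · · · ·
    · · · · · · · · · · · ·
    · · · · · · · · · · · ·
T1:
  2·area = 140
  edge (10, 10)→(10, 0): d=(0,-10) top-left  bias=+0
  edge (10, 0)→(24, 12): d=(14,12) right/bottom  bias=-1
  edge (24, 12)→(10, 10): d=(-14,-2) top-left  bias=+0
    (5,0)@(11, 1): e=[10,2,128] → █
    (6,0)@(13, 1): e=[30,-22,132] → ·
    (5,1)@(11, 3): e=[10,30,100] → █
    (6,1)@(13, 3): e=[30,6,104] → █
    (7,1)@(15, 3): e=[50,-18,108] → ·
    (5,2)@(11, 5): e=[10,58,72] → █
    (7,2)@(15, 5): e=[50,10,80] → █
    (8,2)@(17, 5): e=[70,-14,84] → ·
    (5,3)@(11, 7): e=[10,86,44] → █
    (8,3)@(17, 7): e=[70,14,56] → █
    (9,3)@(19, 7): e=[90,-10,60] → ·
    (1,4)@(3, 9): e=[-70,210,0] → ·  [on edge]
    (8,5)@(17, 11): e=[70,70,0] → █  [on edge]
  covered (18 px):
    · · · · · █ · · · · · ·
    · · · · · █ █ · · · · ·
    · · · · · █ █ █ · · · ·
    · · · · · █ █ █ █ · · ·
    · · · · · █ █ █ █ █ · ·
    · · · · · · · · █ █ █ ·
T2:
  2·area = 72
  edge (18, 8)→(6, 8): d=(-12,0) right/bottom  bias=-1
  edge (6, 8)→(14, 2): d=(8,-6) top-left  bias=+0
  edge (14, 2)→(18, 8): d=(4,6) right/bottom  bias=-1
    (6,1)@(13, 3): e=[60,2,10] → █
    (7,1)@(15, 3): e=[60,14,-2] → ·
    (5,2)@(11, 5): e=[36,6,30] → █
    (7,2)@(15, 5): e=[36,30,6] → █
    (8,2)@(17, 5): e=[36,42,-6] → ·
    (4,3)@(9, 7): e=[12,10,50] → █
    (8,3)@(17, 7): e=[12,58,2] → █
    (9,3)@(19, 7): e=[12,70,-10] → ·
    (4,4)@(9, 9): e=[-12,26,58] → ·
    (5,4)@(11, 9): e=[-12,38,46] → ·
    (6,4)@(13, 9): e=[-12,50,34] → ·
    (7,4)@(15, 9): e=[-12,62,22] → ·
  covered (9 px):
    · · · · · · · · · · · ·
    · · · · · · █ · · · · ·
    · · · · · █ █ █ · · · ·
    · · · · █ █ █ █ █ · · ·
    · · · · · · · · · · · ·
    · · · · · · · · · · · ·
T3:
  2·area = 12  (B↔C swapped to make it positive)
  edge (10, 2)→(20, 8): d=(10,6) right/bottom  bias=-1
  edge (20, 8)→(18, 8): d=(-2,0) right/bottom  bias=-1
  edge (18, 8)→(10, 2): d=(-8,-6) top-left  bias=+0
    (7,2)@(15, 5): e=[0,6,6] → ·  [on edge]
    (8,3)@(17, 7): e=[8,2,2] → █
    (9,3)@(19, 7): e=[-4,2,14] → ·
    (8,4)@(17, 9): e=[28,-2,-14] → ·
  covered (1 px):
    · · · · · · · · · · · ·
    · · · · · · · · · · · ·
    · · · · · · · · · · · ·
    · · · · · · · · █ · · ·
    · · · · · · · · · · · ·
    · · · · · · · · · · · ·

Result: 35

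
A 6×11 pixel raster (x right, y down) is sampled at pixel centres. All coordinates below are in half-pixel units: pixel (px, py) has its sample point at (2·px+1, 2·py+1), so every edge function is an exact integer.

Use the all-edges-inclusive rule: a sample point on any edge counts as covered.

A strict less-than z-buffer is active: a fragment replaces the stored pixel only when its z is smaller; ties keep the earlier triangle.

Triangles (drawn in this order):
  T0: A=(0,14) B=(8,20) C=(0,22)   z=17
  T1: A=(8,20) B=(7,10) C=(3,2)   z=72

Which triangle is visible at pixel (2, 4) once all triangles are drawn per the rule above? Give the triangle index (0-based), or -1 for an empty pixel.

T0:
  2·area = 64
  edge (0, 14)→(8, 20): d=(8,6) inclusive
  edge (8, 20)→(0, 22): d=(-8,2) inclusive
  edge (0, 22)→(0, 14): d=(0,-8) inclusive
    (0,7)@(1, 15): e=[2,54,8] → X
    (1,7)@(3, 15): e=[-10,50,24] → .
    (0,8)@(1, 17): e=[18,38,8] → X
    (1,8)@(3, 17): e=[6,34,24] → X
    (2,8)@(5, 17): e=[-6,30,40] → .
    (0,9)@(1, 19): e=[34,22,8] → X
    (2,9)@(5, 19): e=[10,14,40] → X
    (3,9)@(7, 19): e=[-2,10,56] → .
    (0,10)@(1, 21): e=[50,6,8] → X
    (2,10)@(5, 21): e=[26,-2,40] → .
  covered (8 px):
    . . . . . .
    . . . . . .
    . . . . . .
    . . . . . .
    . . . . . .
    . . . . . .
    . . . . . .
    X . . . . .
    X X . . . .
    X X X . . .
    X X . . . .
T1:
  2·area = 32  (B↔C swapped to make it positive)
  edge (8, 20)→(3, 2): d=(-5,-18) inclusive
  edge (3, 2)→(7, 10): d=(4,8) inclusive
  edge (7, 10)→(8, 20): d=(1,10) inclusive
    (2,3)@(5, 7): e=[11,4,17] → X
    (3,3)@(7, 7): e=[47,-12,-3] → .
    (2,4)@(5, 9): e=[1,12,19] → X
    (3,4)@(7, 9): e=[37,-4,-1] → .
    (2,5)@(5, 11): e=[-9,20,21] → .
    (3,5)@(7, 11): e=[27,4,1] → X
    (4,5)@(9, 11): e=[63,-12,-19] → .
    (3,6)@(7, 13): e=[17,12,3] → X
    (4,6)@(9, 13): e=[53,-4,-17] → .
    (3,7)@(7, 15): e=[7,20,5] → X
    (4,7)@(9, 15): e=[43,4,-15] → .
    (3,8)@(7, 17): e=[-3,28,7] → .
  covered (5 px):
    . . . . . .
    . . . . . .
    . . . . . .
    . . X . . .
    . . X . . .
    . . . X . .
    . . . X . .
    . . . X . .
    . . . . . .
    . . . . . .
    . . . . . .

Z-buffer (winner per pixel, '.' = empty):
  . . . . . .
  . . . . . .
  . . . . . .
  . . 1 . . .
  . . 1 . . .
  . . . 1 . .
  . . . 1 . .
  0 . . 1 . .
  0 0 . . . .
  0 0 0 . . .
  0 0 . . . .

Answer: 1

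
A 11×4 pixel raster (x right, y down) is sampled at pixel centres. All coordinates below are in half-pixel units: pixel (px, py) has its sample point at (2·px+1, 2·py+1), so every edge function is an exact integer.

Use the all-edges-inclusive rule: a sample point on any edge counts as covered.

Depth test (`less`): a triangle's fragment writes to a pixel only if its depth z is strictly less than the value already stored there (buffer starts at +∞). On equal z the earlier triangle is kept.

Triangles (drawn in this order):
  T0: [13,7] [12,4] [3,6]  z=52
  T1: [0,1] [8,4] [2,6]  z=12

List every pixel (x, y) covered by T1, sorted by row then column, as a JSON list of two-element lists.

T0:
  2·area = 29  (B↔C swapped to make it positive)
  edge (13, 7)→(3, 6): d=(-10,-1) inclusive
  edge (3, 6)→(12, 4): d=(9,-2) inclusive
  edge (12, 4)→(13, 7): d=(1,3) inclusive
    (5,0)@(11, 1): e=[58,-29,0] → ·  [on edge]
    (4,2)@(9, 5): e=[16,3,10] → █
    (5,2)@(11, 5): e=[18,7,4] → █
    (6,2)@(13, 5): e=[20,11,-2] → ·
    (4,3)@(9, 7): e=[-4,21,12] → ·
    (5,3)@(11, 7): e=[-2,25,6] → ·
    (6,3)@(13, 7): e=[0,29,0] → █  [on edge]
    (7,3)@(15, 7): e=[2,33,-6] → ·
  covered (3 px):
    · · · · · · · · · · ·
    · · · · · · · · · · ·
    · · · · █ █ · · · · ·
    · · · · · · █ · · · ·
T1:
  2·area = 34
  edge (0, 1)→(8, 4): d=(8,3) inclusive
  edge (8, 4)→(2, 6): d=(-6,2) inclusive
  edge (2, 6)→(0, 1): d=(-2,-5) inclusive
    (8,0)@(17, 1): e=[-51,0,85] → ·  [on edge]
    (0,1)@(1, 3): e=[13,20,1] → █
    (1,1)@(3, 3): e=[7,16,11] → █
    (2,1)@(5, 3): e=[1,12,21] → █
    (3,1)@(7, 3): e=[-5,8,31] → ·
    (5,1)@(11, 3): e=[-17,0,51] → ·  [on edge]
    (0,2)@(1, 5): e=[29,8,-3] → ·
    (1,2)@(3, 5): e=[23,4,7] → █
    (2,2)@(5, 5): e=[17,0,17] → █  [on edge]
    (3,2)@(7, 5): e=[11,-4,27] → ·
    (1,3)@(3, 7): e=[39,-8,3] → ·
    (2,3)@(5, 7): e=[33,-12,13] → ·
  covered (5 px):
    · · · · · · · · · · ·
    █ █ █ · · · · · · · ·
    · █ █ · · · · · · · ·
    · · · · · · · · · · ·

Answer: [[0,1],[1,1],[2,1],[1,2],[2,2]]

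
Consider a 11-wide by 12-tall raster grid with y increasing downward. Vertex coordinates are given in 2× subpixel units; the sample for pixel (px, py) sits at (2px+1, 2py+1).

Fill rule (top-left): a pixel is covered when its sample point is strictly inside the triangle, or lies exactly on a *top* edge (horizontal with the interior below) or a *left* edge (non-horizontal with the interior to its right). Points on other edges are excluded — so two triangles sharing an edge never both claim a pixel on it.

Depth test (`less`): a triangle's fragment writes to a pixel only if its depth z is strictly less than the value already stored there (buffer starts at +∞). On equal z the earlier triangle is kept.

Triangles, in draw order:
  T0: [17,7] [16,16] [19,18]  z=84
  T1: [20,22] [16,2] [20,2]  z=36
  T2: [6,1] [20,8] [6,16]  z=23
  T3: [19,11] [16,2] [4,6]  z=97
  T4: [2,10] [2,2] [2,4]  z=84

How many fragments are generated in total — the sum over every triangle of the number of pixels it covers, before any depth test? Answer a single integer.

T0:
  2·area = 29  (B↔C swapped to make it positive)
  edge (17, 7)→(19, 18): d=(2,11) right/bottom  bias=-1
  edge (19, 18)→(16, 16): d=(-3,-2) top-left  bias=+0
  edge (16, 16)→(17, 7): d=(1,-9) top-left  bias=+0
    (8,3)@(17, 7): e=[0,29,0] → .  [on edge]
    (8,4)@(17, 9): e=[4,23,2] → X
    (9,4)@(19, 9): e=[-18,27,20] → .
    (8,5)@(17, 11): e=[8,17,4] → X
    (9,5)@(19, 11): e=[-14,21,22] → .
    (8,6)@(17, 13): e=[12,11,6] → X
    (9,6)@(19, 13): e=[-10,15,24] → .
    (8,7)@(17, 15): e=[16,5,8] → X
    (9,7)@(19, 15): e=[-6,9,26] → .
    (8,8)@(17, 17): e=[20,-1,10] → .
  covered (4 px):
    . . . . . . . . . . .
    . . . . . . . . . . .
    . . . . . . . . . . .
    . . . . . . . . . . .
    . . . . . . . . X . .
    . . . . . . . . X . .
    . . . . . . . . X . .
    . . . . . . . . X . .
    . . . . . . . . . . .
    . . . . . . . . . . .
    . . . . . . . . . . .
    . . . . . . . . . . .
T1:
  2·area = 80
  edge (20, 22)→(16, 2): d=(-4,-20) top-left  bias=+0
  edge (16, 2)→(20, 2): d=(4,0) top-left  bias=+0
  edge (20, 2)→(20, 22): d=(0,20) right/bottom  bias=-1
    (8,1)@(17, 3): e=[16,4,60] → X
    (9,1)@(19, 3): e=[56,4,20] → X
    (10,1)@(21, 3): e=[96,4,-20] → .
    (8,2)@(17, 5): e=[8,12,60] → X
    (10,2)@(21, 5): e=[88,12,-20] → .
    (8,3)@(17, 7): e=[0,20,60] → X  [on edge]
    (10,3)@(21, 7): e=[80,20,-20] → .
    (8,4)@(17, 9): e=[-8,28,60] → .
    (9,4)@(19, 9): e=[32,28,20] → X
    (10,4)@(21, 9): e=[72,28,-20] → .
    (9,5)@(19, 11): e=[24,36,20] → X
    (10,5)@(21, 11): e=[64,36,-20] → .
    (9,8)@(19, 17): e=[0,60,20] → X  [on edge]
  covered (11 px):
    . . . . . . . . . . .
    . . . . . . . . X X .
    . . . . . . . . X X .
    . . . . . . . . X X .
    . . . . . . . . . X .
    . . . . . . . . . X .
    . . . . . . . . . X .
    . . . . . . . . . X .
    . . . . . . . . . X .
    . . . . . . . . . . .
    . . . . . . . . . . .
    . . . . . . . . . . .
T2:
  2·area = 210
  edge (6, 1)→(20, 8): d=(14,7) right/bottom  bias=-1
  edge (20, 8)→(6, 16): d=(-14,8) right/bottom  bias=-1
  edge (6, 16)→(6, 1): d=(0,-15) top-left  bias=+0
    (3,1)@(7, 3): e=[21,174,15] → X
    (4,1)@(9, 3): e=[7,158,45] → X
    (5,1)@(11, 3): e=[-7,142,75] → .
    (3,2)@(7, 5): e=[49,146,15] → X
    (5,2)@(11, 5): e=[21,114,75] → X
    (6,2)@(13, 5): e=[7,98,105] → X
    (7,2)@(15, 5): e=[-7,82,135] → .
    (3,3)@(7, 7): e=[77,118,15] → X
    (7,3)@(15, 7): e=[21,54,135] → X
    (8,3)@(17, 7): e=[7,38,165] → X
    (9,3)@(19, 7): e=[-7,22,195] → .
    (3,4)@(7, 9): e=[105,90,15] → X
  covered (26 px):
    . . . . . . . . . . .
    . . . X X . . . . . .
    . . . X X X X . . . .
    . . . X X X X X X . .
    . . . X X X X X X . .
    . . . X X X X . . . .
    . . . X X X . . . . .
    . . . X . . . . . . .
    . . . . . . . . . . .
    . . . . . . . . . . .
    . . . . . . . . . . .
    . . . . . . . . . . .
T3:
  2·area = 120  (B↔C swapped to make it positive)
  edge (19, 11)→(4, 6): d=(-15,-5) top-left  bias=+0
  edge (4, 6)→(16, 2): d=(12,-4) top-left  bias=+0
  edge (16, 2)→(19, 11): d=(3,9) right/bottom  bias=-1
    (9,0)@(19, 1): e=[150,0,-30] → .  [on edge]
    (6,1)@(13, 3): e=[90,0,30] → X  [on edge]
    (7,1)@(15, 3): e=[100,8,12] → X
    (8,1)@(17, 3): e=[110,16,-6] → .
    (0,2)@(1, 5): e=[0,-24,144] → .  [on edge]
    (3,2)@(7, 5): e=[30,0,90] → X  [on edge]
    (4,2)@(9, 5): e=[40,8,72] → X
    (5,2)@(11, 5): e=[50,16,54] → X
    (8,2)@(17, 5): e=[80,40,0] → .  [on edge]
    (0,3)@(1, 7): e=[-30,0,150] → .  [on edge]
    (3,3)@(7, 7): e=[0,24,96] → X  [on edge]
    (8,3)@(17, 7): e=[50,64,6] → X
    (6,4)@(13, 9): e=[0,72,48] → X  [on edge]
    (9,5)@(19, 11): e=[0,120,0] → .  [on edge]
    (10,8)@(21, 17): e=[-80,200,0] → .  [on edge]
  covered (16 px):
    . . . . . . . . . . .
    . . . . . . X X . . .
    . . . X X X X X . . .
    . . . X X X X X X . .
    . . . . . . X X X . .
    . . . . . . . . . . .
    . . . . . . . . . . .
    . . . . . . . . . . .
    . . . . . . . . . . .
    . . . . . . . . . . .
    . . . . . . . . . . .
    . . . . . . . . . . .
T4:
  degenerate (2·area = 0) — covers nothing

Final: 57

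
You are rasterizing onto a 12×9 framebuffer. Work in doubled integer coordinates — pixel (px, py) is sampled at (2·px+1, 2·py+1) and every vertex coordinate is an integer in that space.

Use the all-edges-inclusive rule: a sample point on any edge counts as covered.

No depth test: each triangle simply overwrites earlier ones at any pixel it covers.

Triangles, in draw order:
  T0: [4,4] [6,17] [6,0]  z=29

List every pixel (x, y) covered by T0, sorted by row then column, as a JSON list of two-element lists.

T0:
  2·area = 34  (B↔C swapped to make it positive)
  edge (4, 4)→(6, 0): d=(2,-4) inclusive
  edge (6, 0)→(6, 17): d=(0,17) inclusive
  edge (6, 17)→(4, 4): d=(-2,-13) inclusive
    (2,1)@(5, 3): e=[2,17,15] → #
    (3,1)@(7, 3): e=[10,-17,41] → ·
    (2,2)@(5, 5): e=[6,17,11] → #
    (3,2)@(7, 5): e=[14,-17,37] → ·
    (2,3)@(5, 7): e=[10,17,7] → #
    (3,3)@(7, 7): e=[18,-17,33] → ·
    (2,4)@(5, 9): e=[14,17,3] → #
    (3,4)@(7, 9): e=[22,-17,29] → ·
    (2,5)@(5, 11): e=[18,17,-1] → ·
  covered (4 px):
    · · · · · · · · · · · ·
    · · # · · · · · · · · ·
    · · # · · · · · · · · ·
    · · # · · · · · · · · ·
    · · # · · · · · · · · ·
    · · · · · · · · · · · ·
    · · · · · · · · · · · ·
    · · · · · · · · · · · ·
    · · · · · · · · · · · ·

Answer: [[2,1],[2,2],[2,3],[2,4]]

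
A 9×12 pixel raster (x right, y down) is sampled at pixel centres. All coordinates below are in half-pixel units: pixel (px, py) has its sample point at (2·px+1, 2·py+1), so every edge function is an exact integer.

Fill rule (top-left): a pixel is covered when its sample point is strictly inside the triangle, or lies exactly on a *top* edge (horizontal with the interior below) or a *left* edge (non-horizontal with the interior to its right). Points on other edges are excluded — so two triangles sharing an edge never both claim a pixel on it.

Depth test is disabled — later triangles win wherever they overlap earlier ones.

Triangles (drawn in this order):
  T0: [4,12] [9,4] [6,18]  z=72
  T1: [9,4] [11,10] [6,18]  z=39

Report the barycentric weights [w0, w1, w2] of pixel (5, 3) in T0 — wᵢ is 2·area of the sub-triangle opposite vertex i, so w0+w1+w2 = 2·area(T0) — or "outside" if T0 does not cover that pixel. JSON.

T0:
  2·area = 46
  edge (4, 12)→(9, 4): d=(5,-8) top-left  bias=+0
  edge (9, 4)→(6, 18): d=(-3,14) right/bottom  bias=-1
  edge (6, 18)→(4, 12): d=(-2,-6) top-left  bias=+0
    (0,1)@(1, 3): e=[-69,115,0] → .  [on edge]
    (1,4)@(3, 9): e=[-23,69,0] → .  [on edge]
    (3,4)@(7, 9): e=[9,13,24] → X
    (4,4)@(9, 9): e=[25,-15,36] → .
    (2,5)@(5, 11): e=[3,35,8] → X
    (4,5)@(9, 11): e=[35,-21,32] → .
    (2,6)@(5, 13): e=[13,29,4] → X
    (4,6)@(9, 13): e=[45,-27,28] → .
    (2,7)@(5, 15): e=[23,23,0] → X  [on edge]
    (3,7)@(7, 15): e=[39,-5,12] → .
    (2,8)@(5, 17): e=[33,17,-4] → .
    (3,10)@(7, 21): e=[69,-23,0] → .  [on edge]
  covered (6 px):
    . . . . . . . . .
    . . . . . . . . .
    . . . . . . . . .
    . . . . . . . . .
    . . . X . . . . .
    . . X X . . . . .
    . . X X . . . . .
    . . X . . . . . .
    . . . . . . . . .
    . . . . . . . . .
    . . . . . . . . .
    . . . . . . . . .
T1:
  2·area = 46
  edge (9, 4)→(11, 10): d=(2,6) right/bottom  bias=-1
  edge (11, 10)→(6, 18): d=(-5,8) right/bottom  bias=-1
  edge (6, 18)→(9, 4): d=(3,-14) top-left  bias=+0
    (4,2)@(9, 5): e=[2,41,3] → X
    (5,2)@(11, 5): e=[-10,25,31] → .
    (4,3)@(9, 7): e=[6,31,9] → X
    (5,3)@(11, 7): e=[-6,15,37] → .
    (4,4)@(9, 9): e=[10,21,15] → X
    (5,4)@(11, 9): e=[-2,5,43] → .
    (4,5)@(9, 11): e=[14,11,21] → X
    (5,5)@(11, 11): e=[2,-5,49] → .
    (4,6)@(9, 13): e=[18,1,27] → X
    (5,6)@(11, 13): e=[6,-15,55] → .
    (3,7)@(7, 15): e=[34,7,5] → X
    (4,7)@(9, 15): e=[22,-9,33] → .
  covered (6 px):
    . . . . . . . . .
    . . . . . . . . .
    . . . . X . . . .
    . . . . X . . . .
    . . . . X . . . .
    . . . . X . . . .
    . . . . X . . . .
    . . . X . . . . .
    . . . . . . . . .
    . . . . . . . . .
    . . . . . . . . .
    . . . . . . . . .

Final: "outside"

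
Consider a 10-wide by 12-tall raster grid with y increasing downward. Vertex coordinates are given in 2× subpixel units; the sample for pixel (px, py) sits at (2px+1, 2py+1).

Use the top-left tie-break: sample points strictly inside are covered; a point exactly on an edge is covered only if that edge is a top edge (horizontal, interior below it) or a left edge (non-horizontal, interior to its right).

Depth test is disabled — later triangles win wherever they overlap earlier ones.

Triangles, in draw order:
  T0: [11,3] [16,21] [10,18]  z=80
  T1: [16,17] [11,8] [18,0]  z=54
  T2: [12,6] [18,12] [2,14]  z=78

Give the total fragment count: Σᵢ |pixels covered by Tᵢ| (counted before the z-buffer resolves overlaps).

T0:
  2·area = 93
  edge (11, 3)→(16, 21): d=(5,18) right/bottom  bias=-1
  edge (16, 21)→(10, 18): d=(-6,-3) top-left  bias=+0
  edge (10, 18)→(11, 3): d=(1,-15) top-left  bias=+0
    (5,1)@(11, 3): e=[0,93,0] → ·  [on edge]
    (5,2)@(11, 5): e=[10,81,2] → █
    (6,2)@(13, 5): e=[-26,87,32] → ·
    (5,3)@(11, 7): e=[20,69,4] → █
    (6,3)@(13, 7): e=[-16,75,34] → ·
    (5,4)@(11, 9): e=[30,57,6] → █
    (6,4)@(13, 9): e=[-6,63,36] → ·
    (5,5)@(11, 11): e=[40,45,8] → █
    (6,5)@(13, 11): e=[4,51,38] → █
    (7,5)@(15, 11): e=[-32,57,68] → ·
    (5,6)@(11, 13): e=[50,33,10] → █
    (7,6)@(15, 13): e=[-22,45,70] → ·
  covered (13 px):
    · · · · · · · · · ·
    · · · · · · · · · ·
    · · · · · █ · · · ·
    · · · · · █ · · · ·
    · · · · · █ · · · ·
    · · · · · █ █ · · ·
    · · · · · █ █ · · ·
    · · · · · █ █ · · ·
    · · · · · █ █ · · ·
    · · · · · · █ █ · ·
    · · · · · · · · · ·
    · · · · · · · · · ·
T1:
  2·area = 103
  edge (16, 17)→(11, 8): d=(-5,-9) top-left  bias=+0
  edge (11, 8)→(18, 0): d=(7,-8) top-left  bias=+0
  edge (18, 0)→(16, 17): d=(-2,17) right/bottom  bias=-1
    (8,1)@(17, 3): e=[79,13,11] → █
    (9,1)@(19, 3): e=[97,29,-23] → ·
    (7,2)@(15, 5): e=[51,11,41] → █
    (9,2)@(19, 5): e=[87,43,-27] → ·
    (6,3)@(13, 7): e=[23,9,71] → █
    (9,3)@(19, 7): e=[77,57,-31] → ·
    (6,4)@(13, 9): e=[13,23,67] → █
    (8,4)@(17, 9): e=[49,55,-1] → ·
    (6,5)@(13, 11): e=[3,37,63] → █
    (8,5)@(17, 11): e=[39,69,-5] → ·
    (6,6)@(13, 13): e=[-7,51,59] → ·
    (7,6)@(15, 13): e=[11,67,25] → █
  covered (12 px):
    · · · · · · · · · ·
    · · · · · · · · █ ·
    · · · · · · · █ █ ·
    · · · · · · █ █ █ ·
    · · · · · · █ █ · ·
    · · · · · · █ █ · ·
    · · · · · · · █ · ·
    · · · · · · · █ · ·
    · · · · · · · · · ·
    · · · · · · · · · ·
    · · · · · · · · · ·
    · · · · · · · · · ·
T2:
  2·area = 108
  edge (12, 6)→(18, 12): d=(6,6) right/bottom  bias=-1
  edge (18, 12)→(2, 14): d=(-16,2) right/bottom  bias=-1
  edge (2, 14)→(12, 6): d=(10,-8) top-left  bias=+0
    (3,0)@(7, 1): e=[0,198,-90] → ·  [on edge]
    (4,1)@(9, 3): e=[0,162,-54] → ·  [on edge]
    (5,2)@(11, 5): e=[0,126,-18] → ·  [on edge]
    (5,3)@(11, 7): e=[12,94,2] → █
    (6,3)@(13, 7): e=[0,90,18] → ·  [on edge]
    (4,4)@(9, 9): e=[36,66,6] → █
    (6,4)@(13, 9): e=[12,58,38] → █
    (7,4)@(15, 9): e=[0,54,54] → ·  [on edge]
    (3,5)@(7, 11): e=[60,38,10] → █
    (7,5)@(15, 11): e=[12,22,74] → █
    (8,5)@(17, 11): e=[0,18,90] → ·  [on edge]
    (2,6)@(5, 13): e=[84,10,14] → █
    (9,6)@(19, 13): e=[0,-18,126] → ·  [on edge]
  covered (12 px):
    · · · · · · · · · ·
    · · · · · · · · · ·
    · · · · · · · · · ·
    · · · · · █ · · · ·
    · · · · █ █ █ · · ·
    · · · █ █ █ █ █ · ·
    · · █ █ █ · · · · ·
    · · · · · · · · · ·
    · · · · · · · · · ·
    · · · · · · · · · ·
    · · · · · · · · · ·
    · · · · · · · · · ·

Result: 37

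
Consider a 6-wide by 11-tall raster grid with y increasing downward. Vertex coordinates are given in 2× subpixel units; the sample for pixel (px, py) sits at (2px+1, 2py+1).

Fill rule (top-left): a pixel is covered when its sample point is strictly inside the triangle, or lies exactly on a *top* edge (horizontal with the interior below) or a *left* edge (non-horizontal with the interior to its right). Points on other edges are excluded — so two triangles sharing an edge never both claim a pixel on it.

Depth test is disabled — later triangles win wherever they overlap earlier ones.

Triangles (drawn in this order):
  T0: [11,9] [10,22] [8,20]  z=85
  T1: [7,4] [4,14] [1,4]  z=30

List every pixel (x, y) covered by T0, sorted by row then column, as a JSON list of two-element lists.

T0:
  2·area = 28
  edge (11, 9)→(10, 22): d=(-1,13) right/bottom  bias=-1
  edge (10, 22)→(8, 20): d=(-2,-2) top-left  bias=+0
  edge (8, 20)→(11, 9): d=(3,-11) top-left  bias=+0
    (5,4)@(11, 9): e=[0,28,0] → ·  [on edge]
    (0,6)@(1, 13): e=[126,0,-98] → ·  [on edge]
    (1,7)@(3, 15): e=[98,0,-70] → ·  [on edge]
    (2,8)@(5, 17): e=[70,0,-42] → ·  [on edge]
    (4,8)@(9, 17): e=[18,8,2] → █
    (5,8)@(11, 17): e=[-8,12,24] → ·
    (3,9)@(7, 19): e=[42,0,-14] → ·  [on edge]
    (4,9)@(9, 19): e=[16,4,8] → █
    (5,9)@(11, 19): e=[-10,8,30] → ·
    (4,10)@(9, 21): e=[14,0,14] → █  [on edge]
    (5,10)@(11, 21): e=[-12,4,36] → ·
  covered (3 px):
    · · · · · ·
    · · · · · ·
    · · · · · ·
    · · · · · ·
    · · · · · ·
    · · · · · ·
    · · · · · ·
    · · · · · ·
    · · · · █ ·
    · · · · █ ·
    · · · · █ ·
T1:
  2·area = 60
  edge (7, 4)→(4, 14): d=(-3,10) right/bottom  bias=-1
  edge (4, 14)→(1, 4): d=(-3,-10) top-left  bias=+0
  edge (1, 4)→(7, 4): d=(6,0) top-left  bias=+0
    (1,2)@(3, 5): e=[37,17,6] → █
    (2,2)@(5, 5): e=[17,37,6] → █
    (3,2)@(7, 5): e=[-3,57,6] → ·
    (1,3)@(3, 7): e=[31,11,18] → █
    (3,3)@(7, 7): e=[-9,51,18] → ·
    (1,4)@(3, 9): e=[25,5,30] → █
    (3,4)@(7, 9): e=[-15,45,30] → ·
    (1,5)@(3, 11): e=[19,-1,42] → ·
    (2,5)@(5, 11): e=[-1,19,42] → ·
  covered (6 px):
    · · · · · ·
    · · · · · ·
    · █ █ · · ·
    · █ █ · · ·
    · █ █ · · ·
    · · · · · ·
    · · · · · ·
    · · · · · ·
    · · · · · ·
    · · · · · ·
    · · · · · ·

Result: [[4,8],[4,9],[4,10]]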